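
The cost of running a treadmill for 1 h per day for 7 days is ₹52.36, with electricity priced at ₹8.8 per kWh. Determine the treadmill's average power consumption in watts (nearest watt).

Energy = ₹52.36 ÷ ₹8.8/kWh = 5.95 kWh
Runtime = 1 h/day × 7 days = 7 h
Power = 5.95 kWh ÷ 7 h = 0.85 kW = 850 W

850 W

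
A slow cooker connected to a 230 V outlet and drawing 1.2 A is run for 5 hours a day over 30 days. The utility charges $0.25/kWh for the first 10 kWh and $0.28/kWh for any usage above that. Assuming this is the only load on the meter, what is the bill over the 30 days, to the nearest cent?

Power = 1.2 A × 230 V = 276 W = 0.276 kW
Runtime = 5 h/day × 30 days = 150 h
Energy = 0.276 kW × 150 h = 41.4 kWh
Tier 1 (0–10 kWh): 10 × $0.25 = $2.5
Above 10 kWh: 31.4 × $0.28 = $8.792
Bill = $11.29

$11.29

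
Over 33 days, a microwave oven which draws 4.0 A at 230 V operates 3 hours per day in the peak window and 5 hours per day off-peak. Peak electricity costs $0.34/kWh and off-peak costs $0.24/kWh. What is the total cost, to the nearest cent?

$67.40

Power = 4.0 A × 230 V = 920 W = 0.92 kW
Peak energy = 0.92 kW × 3 h × 33 = 91.08 kWh
Off-peak energy = 0.92 kW × 5 h × 33 = 151.8 kWh
Cost = 91.08 × $0.34 + 151.8 × $0.24 = $30.9672 + $36.432 = $67.40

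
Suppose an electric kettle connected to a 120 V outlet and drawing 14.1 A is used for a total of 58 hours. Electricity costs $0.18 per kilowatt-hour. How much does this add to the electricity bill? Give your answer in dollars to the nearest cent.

$17.66

Power = 14.1 A × 120 V = 1692 W = 1.692 kW
Energy = 1.692 kW × 58 h = 98.136 kWh
Cost = 98.136 kWh × $0.18/kWh = $17.66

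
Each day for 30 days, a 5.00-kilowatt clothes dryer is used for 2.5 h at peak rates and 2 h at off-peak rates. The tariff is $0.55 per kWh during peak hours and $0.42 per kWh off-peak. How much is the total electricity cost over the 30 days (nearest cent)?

Peak energy = 5 kW × 2.5 h × 30 = 375 kWh
Off-peak energy = 5 kW × 2 h × 30 = 300 kWh
Cost = 375 × $0.55 + 300 × $0.42 = $206.25 + $126 = $332.25

$332.25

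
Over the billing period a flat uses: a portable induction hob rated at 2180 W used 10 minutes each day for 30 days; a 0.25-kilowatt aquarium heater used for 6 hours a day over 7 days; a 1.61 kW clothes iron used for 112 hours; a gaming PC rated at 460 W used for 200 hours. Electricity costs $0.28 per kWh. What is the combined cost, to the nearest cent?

portable induction hob: Runtime = 10 min × 30 = 300 min = 5 h
portable induction hob: 2.18 kW × 5 h = 10.9 kWh
aquarium heater: Runtime = 6 h/day × 7 days = 42 h
aquarium heater: 0.25 kW × 42 h = 10.5 kWh
clothes iron: 1.61 kW × 112 h = 180.32 kWh
gaming PC: 0.46 kW × 200 h = 92 kWh
Total energy = 293.72 kWh
Cost = 293.72 × $0.28 = $82.24

$82.24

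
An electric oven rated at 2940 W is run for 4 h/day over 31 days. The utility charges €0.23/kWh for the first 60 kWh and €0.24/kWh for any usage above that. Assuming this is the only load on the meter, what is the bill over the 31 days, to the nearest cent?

€86.89

Runtime = 4 h/day × 31 days = 124 h
Energy = 2.94 kW × 124 h = 364.56 kWh
Tier 1 (0–60 kWh): 60 × €0.23 = €13.8
Above 60 kWh: 304.56 × €0.24 = €73.0944
Bill = €86.89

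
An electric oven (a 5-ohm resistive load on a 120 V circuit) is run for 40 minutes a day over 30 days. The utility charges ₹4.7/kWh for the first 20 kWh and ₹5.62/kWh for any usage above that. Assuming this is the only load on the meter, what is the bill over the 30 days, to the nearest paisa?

Power = V²/R = 120²/5 = 2880 W = 2.88 kW
Runtime = 40 min × 30 = 1200 min = 20 h
Energy = 2.88 kW × 20 h = 57.6 kWh
Tier 1 (0–20 kWh): 20 × ₹4.7 = ₹94
Above 20 kWh: 37.6 × ₹5.62 = ₹211.312
Bill = ₹305.31

₹305.31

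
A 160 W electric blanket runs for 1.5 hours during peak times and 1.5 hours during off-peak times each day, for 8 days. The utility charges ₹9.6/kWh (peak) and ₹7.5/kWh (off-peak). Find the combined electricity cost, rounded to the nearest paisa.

₹32.83

Peak energy = 0.16 kW × 1.5 h × 8 = 1.92 kWh
Off-peak energy = 0.16 kW × 1.5 h × 8 = 1.92 kWh
Cost = 1.92 × ₹9.6 + 1.92 × ₹7.5 = ₹18.432 + ₹14.4 = ₹32.83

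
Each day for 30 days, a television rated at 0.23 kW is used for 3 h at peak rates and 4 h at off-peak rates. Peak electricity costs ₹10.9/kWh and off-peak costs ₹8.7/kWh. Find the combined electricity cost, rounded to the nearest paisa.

Peak energy = 0.23 kW × 3 h × 30 = 20.7 kWh
Off-peak energy = 0.23 kW × 4 h × 30 = 27.6 kWh
Cost = 20.7 × ₹10.9 + 27.6 × ₹8.7 = ₹225.63 + ₹240.12 = ₹465.75

₹465.75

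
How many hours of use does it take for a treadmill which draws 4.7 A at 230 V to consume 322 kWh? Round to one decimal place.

297.9 h

Power = 4.7 A × 230 V = 1081 W = 1.081 kW
Hours = 322 kWh ÷ 1.081 kW = 297.9 h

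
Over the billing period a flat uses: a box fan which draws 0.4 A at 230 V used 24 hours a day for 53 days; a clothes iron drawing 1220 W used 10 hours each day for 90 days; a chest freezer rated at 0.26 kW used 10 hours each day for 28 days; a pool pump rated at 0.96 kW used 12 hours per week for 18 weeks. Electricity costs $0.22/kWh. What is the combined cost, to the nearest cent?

$328.94

box fan: Power = 0.4 A × 230 V = 92 W = 0.092 kW
box fan: Runtime = 24 h × 53 = 1272 h
box fan: 0.092 kW × 1272 h = 117.024 kWh
clothes iron: Runtime = 10 h/day × 90 days = 900 h
clothes iron: 1.22 kW × 900 h = 1098 kWh
chest freezer: Runtime = 10 h/day × 28 days = 280 h
chest freezer: 0.26 kW × 280 h = 72.8 kWh
pool pump: Runtime = 12 h/week × 18 weeks = 216 h
pool pump: 0.96 kW × 216 h = 207.36 kWh
Total energy = 1495.184 kWh
Cost = 1495.184 × $0.22 = $328.94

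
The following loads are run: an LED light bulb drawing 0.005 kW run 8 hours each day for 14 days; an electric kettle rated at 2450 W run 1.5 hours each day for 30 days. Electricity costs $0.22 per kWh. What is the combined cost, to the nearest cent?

$24.38

LED light bulb: Runtime = 8 h/day × 14 days = 112 h
LED light bulb: 0.005 kW × 112 h = 0.56 kWh
electric kettle: Runtime = 1.5 h/day × 30 days = 45 h
electric kettle: 2.45 kW × 45 h = 110.25 kWh
Total energy = 110.81 kWh
Cost = 110.81 × $0.22 = $24.38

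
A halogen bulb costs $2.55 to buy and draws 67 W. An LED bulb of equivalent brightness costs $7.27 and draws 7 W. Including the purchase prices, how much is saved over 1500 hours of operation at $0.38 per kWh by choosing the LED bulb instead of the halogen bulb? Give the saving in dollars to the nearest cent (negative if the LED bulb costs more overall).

halogen bulb: $2.55 + (67/1000) kW × 1500 h × $0.38 = $2.55 + $38.19 = $40.74
LED bulb: $7.27 + (7/1000) kW × 1500 h × $0.38 = $7.27 + $3.99 = $11.26
Saving = $40.74 − $11.26 = $29.48

$29.48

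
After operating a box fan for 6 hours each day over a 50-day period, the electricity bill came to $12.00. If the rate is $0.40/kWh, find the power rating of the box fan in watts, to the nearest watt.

100 W

Energy = $12.00 ÷ $0.40/kWh = 30 kWh
Runtime = 6 h/day × 50 days = 300 h
Power = 30 kWh ÷ 300 h = 0.1 kW = 100 W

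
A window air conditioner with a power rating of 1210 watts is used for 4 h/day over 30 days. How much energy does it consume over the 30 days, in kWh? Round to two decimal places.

Runtime = 4 h/day × 30 days = 120 h
Energy = 1.21 kW × 120 h = 145.2 kWh

145.20 kWh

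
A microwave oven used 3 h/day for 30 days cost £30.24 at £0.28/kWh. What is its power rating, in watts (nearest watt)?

1200 W

Energy = £30.24 ÷ £0.28/kWh = 108 kWh
Runtime = 3 h/day × 30 days = 90 h
Power = 108 kWh ÷ 90 h = 1.2 kW = 1200 W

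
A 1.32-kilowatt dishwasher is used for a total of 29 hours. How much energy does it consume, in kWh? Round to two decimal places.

38.28 kWh

Energy = 1.32 kW × 29 h = 38.28 kWh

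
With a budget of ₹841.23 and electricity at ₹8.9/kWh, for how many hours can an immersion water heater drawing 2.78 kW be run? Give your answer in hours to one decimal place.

34.0 h

Energy available = ₹841.23 ÷ ₹8.9/kWh = 94.5202 kWh
Hours = 94.5202 kWh ÷ 2.78 kW = 34.0 h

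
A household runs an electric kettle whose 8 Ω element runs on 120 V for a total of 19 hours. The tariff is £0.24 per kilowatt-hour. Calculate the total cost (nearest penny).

£8.21

Power = V²/R = 120²/8 = 1800 W = 1.8 kW
Energy = 1.8 kW × 19 h = 34.2 kWh
Cost = 34.2 kWh × £0.24/kWh = £8.21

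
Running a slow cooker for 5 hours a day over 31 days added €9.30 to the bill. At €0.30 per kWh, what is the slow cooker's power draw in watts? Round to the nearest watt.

200 W

Energy = €9.30 ÷ €0.30/kWh = 31 kWh
Runtime = 5 h/day × 31 days = 155 h
Power = 31 kWh ÷ 155 h = 0.2 kW = 200 W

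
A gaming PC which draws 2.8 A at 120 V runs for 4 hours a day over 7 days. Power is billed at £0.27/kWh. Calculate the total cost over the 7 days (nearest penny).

Power = 2.8 A × 120 V = 336 W = 0.336 kW
Runtime = 4 h/day × 7 days = 28 h
Energy = 0.336 kW × 28 h = 9.408 kWh
Cost = 9.408 kWh × £0.27/kWh = £2.54

£2.54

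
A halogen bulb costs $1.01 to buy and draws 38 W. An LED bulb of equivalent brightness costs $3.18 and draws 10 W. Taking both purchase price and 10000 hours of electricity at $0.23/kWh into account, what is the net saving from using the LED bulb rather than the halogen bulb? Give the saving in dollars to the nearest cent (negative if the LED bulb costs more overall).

$62.23

halogen bulb: $1.01 + (38/1000) kW × 10000 h × $0.23 = $1.01 + $87.4 = $88.41
LED bulb: $3.18 + (10/1000) kW × 10000 h × $0.23 = $3.18 + $23 = $26.18
Saving = $88.41 − $26.18 = $62.23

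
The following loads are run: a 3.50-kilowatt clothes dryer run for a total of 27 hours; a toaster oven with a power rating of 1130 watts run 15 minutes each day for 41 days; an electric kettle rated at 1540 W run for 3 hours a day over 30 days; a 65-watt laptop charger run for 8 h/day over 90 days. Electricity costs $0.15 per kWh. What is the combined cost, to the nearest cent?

clothes dryer: 3.5 kW × 27 h = 94.5 kWh
toaster oven: Runtime = 15 min × 41 = 615 min = 10.25 h
toaster oven: 1.13 kW × 10.25 h = 11.5825 kWh
electric kettle: Runtime = 3 h/day × 30 days = 90 h
electric kettle: 1.54 kW × 90 h = 138.6 kWh
laptop charger: Runtime = 8 h/day × 90 days = 720 h
laptop charger: 0.065 kW × 720 h = 46.8 kWh
Total energy = 291.4825 kWh
Cost = 291.4825 × $0.15 = $43.72

$43.72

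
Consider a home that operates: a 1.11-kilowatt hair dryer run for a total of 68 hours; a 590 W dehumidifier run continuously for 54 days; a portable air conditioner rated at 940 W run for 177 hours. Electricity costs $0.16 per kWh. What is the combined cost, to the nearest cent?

hair dryer: 1.11 kW × 68 h = 75.48 kWh
dehumidifier: Runtime = 24 h × 54 = 1296 h
dehumidifier: 0.59 kW × 1296 h = 764.64 kWh
portable air conditioner: 0.94 kW × 177 h = 166.38 kWh
Total energy = 1006.5 kWh
Cost = 1006.5 × $0.16 = $161.04

$161.04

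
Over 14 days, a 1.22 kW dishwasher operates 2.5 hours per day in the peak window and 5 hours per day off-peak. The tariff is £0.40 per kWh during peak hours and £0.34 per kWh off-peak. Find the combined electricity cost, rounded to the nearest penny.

£46.12

Peak energy = 1.22 kW × 2.5 h × 14 = 42.7 kWh
Off-peak energy = 1.22 kW × 5 h × 14 = 85.4 kWh
Cost = 42.7 × £0.40 + 85.4 × £0.34 = £17.08 + £29.036 = £46.12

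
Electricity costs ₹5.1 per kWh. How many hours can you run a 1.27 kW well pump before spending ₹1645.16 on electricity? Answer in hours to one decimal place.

254.0 h

Energy available = ₹1645.16 ÷ ₹5.1/kWh = 322.5804 kWh
Hours = 322.5804 kWh ÷ 1.27 kW = 254.0 h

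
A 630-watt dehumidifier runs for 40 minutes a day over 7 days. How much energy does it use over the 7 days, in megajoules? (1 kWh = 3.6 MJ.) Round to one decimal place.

Runtime = 40 min × 7 = 280 min = 4.666666… h
Energy = 0.63 kW × 4.666666… h = 2.94 kWh
= 2.94 × 3.6 MJ = 10.6 MJ

10.6 MJ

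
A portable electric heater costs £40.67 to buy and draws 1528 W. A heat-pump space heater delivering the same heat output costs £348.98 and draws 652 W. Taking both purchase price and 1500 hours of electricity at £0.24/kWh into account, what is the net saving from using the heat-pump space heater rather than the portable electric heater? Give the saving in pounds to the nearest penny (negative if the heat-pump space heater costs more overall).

portable electric heater: £40.67 + (1528/1000) kW × 1500 h × £0.24 = £40.67 + £550.08 = £590.75
heat-pump space heater: £348.98 + (652/1000) kW × 1500 h × £0.24 = £348.98 + £234.72 = £583.7
Saving = £590.75 − £583.7 = £7.05

£7.05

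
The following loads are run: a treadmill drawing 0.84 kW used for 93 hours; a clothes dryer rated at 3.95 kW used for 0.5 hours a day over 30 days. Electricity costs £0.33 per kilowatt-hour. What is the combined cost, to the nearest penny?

treadmill: 0.84 kW × 93 h = 78.12 kWh
clothes dryer: Runtime = 0.5 h/day × 30 days = 15 h
clothes dryer: 3.95 kW × 15 h = 59.25 kWh
Total energy = 137.37 kWh
Cost = 137.37 × £0.33 = £45.33

£45.33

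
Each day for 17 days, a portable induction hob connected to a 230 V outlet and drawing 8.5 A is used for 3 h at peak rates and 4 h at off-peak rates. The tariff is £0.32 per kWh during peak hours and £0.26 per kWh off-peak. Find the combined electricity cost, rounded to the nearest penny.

£66.47

Power = 8.5 A × 230 V = 1955 W = 1.955 kW
Peak energy = 1.955 kW × 3 h × 17 = 99.705 kWh
Off-peak energy = 1.955 kW × 4 h × 17 = 132.94 kWh
Cost = 99.705 × £0.32 + 132.94 × £0.26 = £31.9056 + £34.5644 = £66.47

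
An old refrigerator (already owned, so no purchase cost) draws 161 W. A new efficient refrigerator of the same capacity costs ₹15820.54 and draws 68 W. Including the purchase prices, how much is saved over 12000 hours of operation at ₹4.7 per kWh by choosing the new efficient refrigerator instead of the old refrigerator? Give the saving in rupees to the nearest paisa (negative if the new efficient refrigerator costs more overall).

-₹10575.34

old refrigerator: ₹0.00 + (161/1000) kW × 12000 h × ₹4.7 = ₹0.00 + ₹9080.4 = ₹9080.4
new efficient refrigerator: ₹15820.54 + (68/1000) kW × 12000 h × ₹4.7 = ₹15820.54 + ₹3835.2 = ₹19655.74
Saving = ₹9080.4 − ₹19655.74 = −₹10575.34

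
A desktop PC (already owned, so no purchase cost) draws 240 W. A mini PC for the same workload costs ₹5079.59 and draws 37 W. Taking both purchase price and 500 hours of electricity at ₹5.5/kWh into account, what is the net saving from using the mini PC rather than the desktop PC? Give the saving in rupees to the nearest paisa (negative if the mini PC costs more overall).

desktop PC: ₹0.00 + (240/1000) kW × 500 h × ₹5.5 = ₹0.00 + ₹660 = ₹660
mini PC: ₹5079.59 + (37/1000) kW × 500 h × ₹5.5 = ₹5079.59 + ₹101.75 = ₹5181.34
Saving = ₹660 − ₹5181.34 = −₹4521.34

-₹4521.34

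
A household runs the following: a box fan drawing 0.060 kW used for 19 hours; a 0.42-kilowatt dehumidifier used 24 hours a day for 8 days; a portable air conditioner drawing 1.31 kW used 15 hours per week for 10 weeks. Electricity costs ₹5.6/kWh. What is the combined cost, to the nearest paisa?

₹1558.37

box fan: 0.06 kW × 19 h = 1.14 kWh
dehumidifier: Runtime = 24 h × 8 = 192 h
dehumidifier: 0.42 kW × 192 h = 80.64 kWh
portable air conditioner: Runtime = 15 h/week × 10 weeks = 150 h
portable air conditioner: 1.31 kW × 150 h = 196.5 kWh
Total energy = 278.28 kWh
Cost = 278.28 × ₹5.6 = ₹1558.37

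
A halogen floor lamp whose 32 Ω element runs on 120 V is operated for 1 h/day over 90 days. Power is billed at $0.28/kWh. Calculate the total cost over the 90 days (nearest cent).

$11.34

Power = V²/R = 120²/32 = 450 W = 0.45 kW
Runtime = 1 h/day × 90 days = 90 h
Energy = 0.45 kW × 90 h = 40.5 kWh
Cost = 40.5 kWh × $0.28/kWh = $11.34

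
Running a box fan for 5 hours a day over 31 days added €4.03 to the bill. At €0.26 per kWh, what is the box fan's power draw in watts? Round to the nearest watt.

100 W

Energy = €4.03 ÷ €0.26/kWh = 15.5 kWh
Runtime = 5 h/day × 31 days = 155 h
Power = 15.5 kWh ÷ 155 h = 0.1 kW = 100 W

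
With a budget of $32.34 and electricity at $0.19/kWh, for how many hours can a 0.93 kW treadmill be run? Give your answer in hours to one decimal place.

Energy available = $32.34 ÷ $0.19/kWh = 170.2105 kWh
Hours = 170.2105 kWh ÷ 0.93 kW = 183.0 h

183.0 h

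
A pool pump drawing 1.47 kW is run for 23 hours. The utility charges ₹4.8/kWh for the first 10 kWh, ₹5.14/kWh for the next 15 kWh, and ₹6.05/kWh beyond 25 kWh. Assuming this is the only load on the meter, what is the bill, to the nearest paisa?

Energy = 1.47 kW × 23 h = 33.81 kWh
Tier 1 (0–10 kWh): 10 × ₹4.8 = ₹48
Tier 2 (10–25 kWh): 15 × ₹5.14 = ₹77.1
Above 25 kWh: 8.81 × ₹6.05 = ₹53.3005
Bill = ₹178.40

₹178.40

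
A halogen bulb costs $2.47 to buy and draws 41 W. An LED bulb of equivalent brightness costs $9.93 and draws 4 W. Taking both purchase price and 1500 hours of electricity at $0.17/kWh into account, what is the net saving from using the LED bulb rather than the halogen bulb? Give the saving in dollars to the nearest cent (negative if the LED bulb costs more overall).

$1.98

halogen bulb: $2.47 + (41/1000) kW × 1500 h × $0.17 = $2.47 + $10.455 = $12.925
LED bulb: $9.93 + (4/1000) kW × 1500 h × $0.17 = $9.93 + $1.02 = $10.95
Saving = $12.925 − $10.95 = $1.975 → $1.98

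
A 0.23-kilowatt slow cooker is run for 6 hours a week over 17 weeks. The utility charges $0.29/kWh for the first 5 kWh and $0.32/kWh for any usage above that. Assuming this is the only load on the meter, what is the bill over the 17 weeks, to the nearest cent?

$7.36

Runtime = 6 h/week × 17 weeks = 102 h
Energy = 0.23 kW × 102 h = 23.46 kWh
Tier 1 (0–5 kWh): 5 × $0.29 = $1.45
Above 5 kWh: 18.46 × $0.32 = $5.9072
Bill = $7.36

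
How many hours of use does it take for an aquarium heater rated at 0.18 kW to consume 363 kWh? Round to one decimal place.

2016.7 h

Hours = 363 kWh ÷ 0.18 kW = 2016.7 h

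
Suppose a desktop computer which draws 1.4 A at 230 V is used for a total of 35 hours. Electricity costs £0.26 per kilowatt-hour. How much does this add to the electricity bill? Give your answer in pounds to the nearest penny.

£2.93

Power = 1.4 A × 230 V = 322 W = 0.322 kW
Energy = 0.322 kW × 35 h = 11.27 kWh
Cost = 11.27 kWh × £0.26/kWh = £2.93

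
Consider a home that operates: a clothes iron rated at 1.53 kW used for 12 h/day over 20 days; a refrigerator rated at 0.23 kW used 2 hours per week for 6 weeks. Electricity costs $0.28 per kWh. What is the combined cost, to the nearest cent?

clothes iron: Runtime = 12 h/day × 20 days = 240 h
clothes iron: 1.53 kW × 240 h = 367.2 kWh
refrigerator: Runtime = 2 h/week × 6 weeks = 12 h
refrigerator: 0.23 kW × 12 h = 2.76 kWh
Total energy = 369.96 kWh
Cost = 369.96 × $0.28 = $103.59

$103.59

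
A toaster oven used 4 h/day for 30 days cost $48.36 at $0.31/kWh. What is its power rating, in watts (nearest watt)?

1300 W

Energy = $48.36 ÷ $0.31/kWh = 156 kWh
Runtime = 4 h/day × 30 days = 120 h
Power = 156 kWh ÷ 120 h = 1.3 kW = 1300 W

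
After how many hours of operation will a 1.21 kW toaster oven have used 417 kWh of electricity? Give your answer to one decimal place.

344.6 h

Hours = 417 kWh ÷ 1.21 kW = 344.6 h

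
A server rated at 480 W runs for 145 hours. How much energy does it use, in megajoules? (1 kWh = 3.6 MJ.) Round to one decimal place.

250.6 MJ

Energy = 0.48 kW × 145 h = 69.6 kWh
= 69.6 × 3.6 MJ = 250.6 MJ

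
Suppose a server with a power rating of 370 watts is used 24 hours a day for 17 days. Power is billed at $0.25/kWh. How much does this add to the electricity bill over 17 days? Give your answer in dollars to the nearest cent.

$37.74

Runtime = 24 h × 17 = 408 h
Energy = 0.37 kW × 408 h = 150.96 kWh
Cost = 150.96 kWh × $0.25/kWh = $37.74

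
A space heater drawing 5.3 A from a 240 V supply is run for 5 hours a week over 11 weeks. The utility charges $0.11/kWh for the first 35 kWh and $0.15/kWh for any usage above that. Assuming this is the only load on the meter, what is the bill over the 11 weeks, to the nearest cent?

$9.09

Power = 5.3 A × 240 V = 1272 W = 1.272 kW
Runtime = 5 h/week × 11 weeks = 55 h
Energy = 1.272 kW × 55 h = 69.96 kWh
Tier 1 (0–35 kWh): 35 × $0.11 = $3.85
Above 35 kWh: 34.96 × $0.15 = $5.244
Bill = $9.09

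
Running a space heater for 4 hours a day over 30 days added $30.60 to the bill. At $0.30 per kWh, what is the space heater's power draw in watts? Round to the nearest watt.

Energy = $30.60 ÷ $0.30/kWh = 102 kWh
Runtime = 4 h/day × 30 days = 120 h
Power = 102 kWh ÷ 120 h = 0.85 kW = 850 W

850 W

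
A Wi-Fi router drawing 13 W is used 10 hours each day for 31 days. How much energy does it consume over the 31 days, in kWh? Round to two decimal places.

Runtime = 10 h/day × 31 days = 310 h
Energy = 0.013 kW × 310 h = 4.03 kWh

4.03 kWh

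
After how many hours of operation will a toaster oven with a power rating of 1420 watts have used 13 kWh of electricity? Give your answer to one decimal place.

Hours = 13 kWh ÷ 1.42 kW = 9.2 h

9.2 h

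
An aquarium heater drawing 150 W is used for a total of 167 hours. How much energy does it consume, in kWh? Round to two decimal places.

Energy = 0.15 kW × 167 h = 25.05 kWh

25.05 kWh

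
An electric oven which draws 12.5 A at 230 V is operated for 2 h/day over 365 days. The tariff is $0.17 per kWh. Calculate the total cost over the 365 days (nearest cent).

Power = 12.5 A × 230 V = 2875 W = 2.875 kW
Runtime = 2 h/day × 365 days = 730 h
Energy = 2.875 kW × 730 h = 2098.75 kWh
Cost = 2098.75 kWh × $0.17/kWh = $356.79

$356.79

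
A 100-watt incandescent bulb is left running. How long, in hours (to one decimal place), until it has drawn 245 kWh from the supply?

Hours = 245 kWh ÷ 0.1 kW = 2450.0 h

2450.0 h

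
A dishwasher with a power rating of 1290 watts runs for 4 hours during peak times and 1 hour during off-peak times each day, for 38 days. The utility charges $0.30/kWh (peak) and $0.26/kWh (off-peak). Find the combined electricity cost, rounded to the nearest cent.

Peak energy = 1.29 kW × 4 h × 38 = 196.08 kWh
Off-peak energy = 1.29 kW × 1 h × 38 = 49.02 kWh
Cost = 196.08 × $0.30 + 49.02 × $0.26 = $58.824 + $12.7452 = $71.57

$71.57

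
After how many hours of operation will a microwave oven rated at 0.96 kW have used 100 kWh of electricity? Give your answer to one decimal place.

Hours = 100 kWh ÷ 0.96 kW = 104.2 h

104.2 h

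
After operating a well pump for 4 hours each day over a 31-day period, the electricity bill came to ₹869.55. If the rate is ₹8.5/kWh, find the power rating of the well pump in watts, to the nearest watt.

825 W

Energy = ₹869.55 ÷ ₹8.5/kWh = 102.3 kWh
Runtime = 4 h/day × 31 days = 124 h
Power = 102.3 kWh ÷ 124 h = 0.825 kW = 825 W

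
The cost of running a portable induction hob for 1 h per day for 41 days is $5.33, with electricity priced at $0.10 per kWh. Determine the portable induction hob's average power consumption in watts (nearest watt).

Energy = $5.33 ÷ $0.10/kWh = 53.3 kWh
Runtime = 1 h/day × 41 days = 41 h
Power = 53.3 kWh ÷ 41 h = 1.3 kW = 1300 W

1300 W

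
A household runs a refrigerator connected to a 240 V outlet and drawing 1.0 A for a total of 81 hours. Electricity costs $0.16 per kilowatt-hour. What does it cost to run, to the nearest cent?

Power = 1.0 A × 240 V = 240 W = 0.24 kW
Energy = 0.24 kW × 81 h = 19.44 kWh
Cost = 19.44 kWh × $0.16/kWh = $3.11

$3.11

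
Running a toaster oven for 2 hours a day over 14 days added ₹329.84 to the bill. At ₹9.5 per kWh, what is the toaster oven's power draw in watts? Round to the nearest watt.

Energy = ₹329.84 ÷ ₹9.5/kWh = 34.72 kWh
Runtime = 2 h/day × 14 days = 28 h
Power = 34.72 kWh ÷ 28 h = 1.24 kW = 1240 W

1240 W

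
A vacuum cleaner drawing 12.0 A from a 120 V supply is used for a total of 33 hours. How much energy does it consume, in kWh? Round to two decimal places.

47.52 kWh

Power = 12.0 A × 120 V = 1440 W = 1.44 kW
Energy = 1.44 kW × 33 h = 47.52 kWh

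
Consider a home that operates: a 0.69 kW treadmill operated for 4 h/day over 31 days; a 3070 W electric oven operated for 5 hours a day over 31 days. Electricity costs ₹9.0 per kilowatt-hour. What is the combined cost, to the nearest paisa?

₹5052.69

treadmill: Runtime = 4 h/day × 31 days = 124 h
treadmill: 0.69 kW × 124 h = 85.56 kWh
electric oven: Runtime = 5 h/day × 31 days = 155 h
electric oven: 3.07 kW × 155 h = 475.85 kWh
Total energy = 561.41 kWh
Cost = 561.41 × ₹9.0 = ₹5052.69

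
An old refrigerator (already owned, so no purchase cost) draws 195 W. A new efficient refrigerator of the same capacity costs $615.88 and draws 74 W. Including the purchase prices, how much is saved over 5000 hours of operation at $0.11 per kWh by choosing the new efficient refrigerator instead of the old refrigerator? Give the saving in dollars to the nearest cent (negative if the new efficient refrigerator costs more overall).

-$549.33

old refrigerator: $0.00 + (195/1000) kW × 5000 h × $0.11 = $0.00 + $107.25 = $107.25
new efficient refrigerator: $615.88 + (74/1000) kW × 5000 h × $0.11 = $615.88 + $40.7 = $656.58
Saving = $107.25 − $656.58 = −$549.33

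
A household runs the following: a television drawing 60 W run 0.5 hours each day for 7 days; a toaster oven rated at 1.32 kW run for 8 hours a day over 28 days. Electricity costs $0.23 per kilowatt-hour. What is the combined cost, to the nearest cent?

$68.05

television: Runtime = 0.5 h/day × 7 days = 3.5 h
television: 0.06 kW × 3.5 h = 0.21 kWh
toaster oven: Runtime = 8 h/day × 28 days = 224 h
toaster oven: 1.32 kW × 224 h = 295.68 kWh
Total energy = 295.89 kWh
Cost = 295.89 × $0.23 = $68.05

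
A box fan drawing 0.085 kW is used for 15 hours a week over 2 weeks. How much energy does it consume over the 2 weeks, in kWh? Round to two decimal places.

2.55 kWh

Runtime = 15 h/week × 2 weeks = 30 h
Energy = 0.085 kW × 30 h = 2.55 kWh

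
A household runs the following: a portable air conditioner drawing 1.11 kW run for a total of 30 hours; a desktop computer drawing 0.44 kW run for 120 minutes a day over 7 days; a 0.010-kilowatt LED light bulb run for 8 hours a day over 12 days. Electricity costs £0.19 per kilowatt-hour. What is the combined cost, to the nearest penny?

£7.68

portable air conditioner: 1.11 kW × 30 h = 33.3 kWh
desktop computer: Runtime = 120 min × 7 = 840 min = 14 h
desktop computer: 0.44 kW × 14 h = 6.16 kWh
LED light bulb: Runtime = 8 h/day × 12 days = 96 h
LED light bulb: 0.01 kW × 96 h = 0.96 kWh
Total energy = 40.42 kWh
Cost = 40.42 × £0.19 = £7.68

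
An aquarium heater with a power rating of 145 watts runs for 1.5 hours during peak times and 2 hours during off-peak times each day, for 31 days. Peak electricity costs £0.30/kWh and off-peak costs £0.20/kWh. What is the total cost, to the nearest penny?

Peak energy = 0.145 kW × 1.5 h × 31 = 6.7425 kWh
Off-peak energy = 0.145 kW × 2 h × 31 = 8.99 kWh
Cost = 6.7425 × £0.30 + 8.99 × £0.20 = £2.02275 + £1.798 = £3.82

£3.82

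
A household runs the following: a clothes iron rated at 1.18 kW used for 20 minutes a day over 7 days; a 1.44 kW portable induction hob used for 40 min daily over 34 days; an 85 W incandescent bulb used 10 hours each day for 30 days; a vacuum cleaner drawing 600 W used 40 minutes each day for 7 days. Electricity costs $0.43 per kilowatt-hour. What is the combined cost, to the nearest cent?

clothes iron: Runtime = 20 min × 7 = 140 min = 2.333333… h
clothes iron: 1.18 kW × 2.333333… h = 2.753333… kWh
portable induction hob: Runtime = 40 min × 34 = 1360 min = 22.666666… h
portable induction hob: 1.44 kW × 22.666666… h = 32.64 kWh
incandescent bulb: Runtime = 10 h/day × 30 days = 300 h
incandescent bulb: 0.085 kW × 300 h = 25.5 kWh
vacuum cleaner: Runtime = 40 min × 7 = 280 min = 4.666666… h
vacuum cleaner: 0.6 kW × 4.666666… h = 2.8 kWh
Total energy = 63.693333… kWh
Cost = 63.693333… × $0.43 = $27.39

$27.39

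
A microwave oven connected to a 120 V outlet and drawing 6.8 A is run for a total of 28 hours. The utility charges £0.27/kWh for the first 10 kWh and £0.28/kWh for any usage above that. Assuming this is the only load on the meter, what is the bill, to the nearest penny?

£6.30

Power = 6.8 A × 120 V = 816 W = 0.816 kW
Energy = 0.816 kW × 28 h = 22.848 kWh
Tier 1 (0–10 kWh): 10 × £0.27 = £2.7
Above 10 kWh: 12.848 × £0.28 = £3.59744
Bill = £6.30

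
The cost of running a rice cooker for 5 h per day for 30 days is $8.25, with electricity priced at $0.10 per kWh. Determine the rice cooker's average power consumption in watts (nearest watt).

550 W

Energy = $8.25 ÷ $0.10/kWh = 82.5 kWh
Runtime = 5 h/day × 30 days = 150 h
Power = 82.5 kWh ÷ 150 h = 0.55 kW = 550 W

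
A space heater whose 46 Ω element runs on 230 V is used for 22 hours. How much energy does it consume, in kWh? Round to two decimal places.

25.30 kWh

Power = V²/R = 230²/46 = 1150 W = 1.15 kW
Energy = 1.15 kW × 22 h = 25.3 kWh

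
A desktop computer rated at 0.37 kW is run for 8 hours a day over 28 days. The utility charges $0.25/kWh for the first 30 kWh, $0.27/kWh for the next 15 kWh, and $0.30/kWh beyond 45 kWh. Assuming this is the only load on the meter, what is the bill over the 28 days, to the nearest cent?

$22.91

Runtime = 8 h/day × 28 days = 224 h
Energy = 0.37 kW × 224 h = 82.88 kWh
Tier 1 (0–30 kWh): 30 × $0.25 = $7.5
Tier 2 (30–45 kWh): 15 × $0.27 = $4.05
Above 45 kWh: 37.88 × $0.30 = $11.364
Bill = $22.91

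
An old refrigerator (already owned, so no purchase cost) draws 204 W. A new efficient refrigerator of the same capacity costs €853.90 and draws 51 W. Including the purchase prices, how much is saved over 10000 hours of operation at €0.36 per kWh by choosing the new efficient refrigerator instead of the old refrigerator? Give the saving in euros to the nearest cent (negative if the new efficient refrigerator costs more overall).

-€303.10

old refrigerator: €0.00 + (204/1000) kW × 10000 h × €0.36 = €0.00 + €734.4 = €734.4
new efficient refrigerator: €853.90 + (51/1000) kW × 10000 h × €0.36 = €853.90 + €183.6 = €1037.5
Saving = €734.4 − €1037.5 = −€303.1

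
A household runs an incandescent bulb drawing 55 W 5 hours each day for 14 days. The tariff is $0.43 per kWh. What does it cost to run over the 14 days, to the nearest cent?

Runtime = 5 h/day × 14 days = 70 h
Energy = 0.055 kW × 70 h = 3.85 kWh
Cost = 3.85 kWh × $0.43/kWh = $1.66

$1.66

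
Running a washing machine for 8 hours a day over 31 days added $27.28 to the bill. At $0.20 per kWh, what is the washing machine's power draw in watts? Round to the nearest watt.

550 W

Energy = $27.28 ÷ $0.20/kWh = 136.4 kWh
Runtime = 8 h/day × 31 days = 248 h
Power = 136.4 kWh ÷ 248 h = 0.55 kW = 550 W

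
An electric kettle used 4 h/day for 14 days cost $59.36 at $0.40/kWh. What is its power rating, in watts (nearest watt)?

2650 W

Energy = $59.36 ÷ $0.40/kWh = 148.4 kWh
Runtime = 4 h/day × 14 days = 56 h
Power = 148.4 kWh ÷ 56 h = 2.65 kW = 2650 W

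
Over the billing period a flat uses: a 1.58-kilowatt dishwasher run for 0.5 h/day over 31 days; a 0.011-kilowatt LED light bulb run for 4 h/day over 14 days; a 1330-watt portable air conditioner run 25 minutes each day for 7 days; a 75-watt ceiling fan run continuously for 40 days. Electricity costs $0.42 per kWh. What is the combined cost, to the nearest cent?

$42.41

dishwasher: Runtime = 0.5 h/day × 31 days = 15.5 h
dishwasher: 1.58 kW × 15.5 h = 24.49 kWh
LED light bulb: Runtime = 4 h/day × 14 days = 56 h
LED light bulb: 0.011 kW × 56 h = 0.616 kWh
portable air conditioner: Runtime = 25 min × 7 = 175 min = 2.916666… h
portable air conditioner: 1.33 kW × 2.916666… h = 3.879166… kWh
ceiling fan: Runtime = 24 h × 40 = 960 h
ceiling fan: 0.075 kW × 960 h = 72 kWh
Total energy = 100.985166… kWh
Cost = 100.985166… × $0.42 = $42.41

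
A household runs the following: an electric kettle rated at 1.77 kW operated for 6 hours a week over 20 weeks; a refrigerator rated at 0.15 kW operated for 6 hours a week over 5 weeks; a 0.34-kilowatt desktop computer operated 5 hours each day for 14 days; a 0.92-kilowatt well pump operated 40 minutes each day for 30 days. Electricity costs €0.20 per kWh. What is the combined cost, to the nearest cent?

€51.82

electric kettle: Runtime = 6 h/week × 20 weeks = 120 h
electric kettle: 1.77 kW × 120 h = 212.4 kWh
refrigerator: Runtime = 6 h/week × 5 weeks = 30 h
refrigerator: 0.15 kW × 30 h = 4.5 kWh
desktop computer: Runtime = 5 h/day × 14 days = 70 h
desktop computer: 0.34 kW × 70 h = 23.8 kWh
well pump: Runtime = 40 min × 30 = 1200 min = 20 h
well pump: 0.92 kW × 20 h = 18.4 kWh
Total energy = 259.1 kWh
Cost = 259.1 × €0.20 = €51.82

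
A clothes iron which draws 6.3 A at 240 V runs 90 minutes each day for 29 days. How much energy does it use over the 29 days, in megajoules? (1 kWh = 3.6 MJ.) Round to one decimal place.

236.8 MJ

Power = 6.3 A × 240 V = 1512 W = 1.512 kW
Runtime = 90 min × 29 = 2610 min = 43.5 h
Energy = 1.512 kW × 43.5 h = 65.772 kWh
= 65.772 × 3.6 MJ = 236.8 MJ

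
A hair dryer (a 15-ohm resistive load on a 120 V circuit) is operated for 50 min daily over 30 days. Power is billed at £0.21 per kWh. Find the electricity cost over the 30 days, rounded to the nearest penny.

Power = V²/R = 120²/15 = 960 W = 0.96 kW
Runtime = 50 min × 30 = 1500 min = 25 h
Energy = 0.96 kW × 25 h = 24 kWh
Cost = 24 kWh × £0.21/kWh = £5.04

£5.04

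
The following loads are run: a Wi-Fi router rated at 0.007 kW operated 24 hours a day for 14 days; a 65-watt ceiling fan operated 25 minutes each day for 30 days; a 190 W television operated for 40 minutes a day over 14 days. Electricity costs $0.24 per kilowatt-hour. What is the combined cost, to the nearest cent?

Wi-Fi router: Runtime = 24 h × 14 = 336 h
Wi-Fi router: 0.007 kW × 336 h = 2.352 kWh
ceiling fan: Runtime = 25 min × 30 = 750 min = 12.5 h
ceiling fan: 0.065 kW × 12.5 h = 0.8125 kWh
television: Runtime = 40 min × 14 = 560 min = 9.333333… h
television: 0.19 kW × 9.333333… h = 1.773333… kWh
Total energy = 4.937833… kWh
Cost = 4.937833… × $0.24 = $1.19

$1.19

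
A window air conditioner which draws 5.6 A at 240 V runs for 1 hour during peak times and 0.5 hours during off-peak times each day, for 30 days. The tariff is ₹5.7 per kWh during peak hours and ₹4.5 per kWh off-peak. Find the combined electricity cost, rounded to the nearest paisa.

₹320.54

Power = 5.6 A × 240 V = 1344 W = 1.344 kW
Peak energy = 1.344 kW × 1 h × 30 = 40.32 kWh
Off-peak energy = 1.344 kW × 0.5 h × 30 = 20.16 kWh
Cost = 40.32 × ₹5.7 + 20.16 × ₹4.5 = ₹229.824 + ₹90.72 = ₹320.54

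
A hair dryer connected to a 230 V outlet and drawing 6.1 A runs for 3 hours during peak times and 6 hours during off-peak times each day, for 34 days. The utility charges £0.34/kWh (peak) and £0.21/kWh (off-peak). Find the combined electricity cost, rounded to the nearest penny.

£108.76

Power = 6.1 A × 230 V = 1403 W = 1.403 kW
Peak energy = 1.403 kW × 3 h × 34 = 143.106 kWh
Off-peak energy = 1.403 kW × 6 h × 34 = 286.212 kWh
Cost = 143.106 × £0.34 + 286.212 × £0.21 = £48.65604 + £60.10452 = £108.76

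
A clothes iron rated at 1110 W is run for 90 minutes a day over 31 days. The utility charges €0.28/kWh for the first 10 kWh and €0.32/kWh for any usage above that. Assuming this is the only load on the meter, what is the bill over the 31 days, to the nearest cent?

Runtime = 90 min × 31 = 2790 min = 46.5 h
Energy = 1.11 kW × 46.5 h = 51.615 kWh
Tier 1 (0–10 kWh): 10 × €0.28 = €2.8
Above 10 kWh: 41.615 × €0.32 = €13.3168
Bill = €16.12

€16.12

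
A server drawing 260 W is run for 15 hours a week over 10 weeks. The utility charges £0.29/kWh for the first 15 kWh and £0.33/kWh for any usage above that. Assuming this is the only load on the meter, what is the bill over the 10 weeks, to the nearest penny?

Runtime = 15 h/week × 10 weeks = 150 h
Energy = 0.26 kW × 150 h = 39 kWh
Tier 1 (0–15 kWh): 15 × £0.29 = £4.35
Above 15 kWh: 24 × £0.33 = £7.92
Bill = £12.27

£12.27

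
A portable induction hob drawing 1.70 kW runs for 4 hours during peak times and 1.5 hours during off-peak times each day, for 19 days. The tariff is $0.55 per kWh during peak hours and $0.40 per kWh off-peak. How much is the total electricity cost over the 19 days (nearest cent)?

$90.44

Peak energy = 1.7 kW × 4 h × 19 = 129.2 kWh
Off-peak energy = 1.7 kW × 1.5 h × 19 = 48.45 kWh
Cost = 129.2 × $0.55 + 48.45 × $0.40 = $71.06 + $19.38 = $90.44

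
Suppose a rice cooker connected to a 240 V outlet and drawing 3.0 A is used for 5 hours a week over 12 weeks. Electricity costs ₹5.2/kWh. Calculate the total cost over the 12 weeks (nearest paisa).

Power = 3.0 A × 240 V = 720 W = 0.72 kW
Runtime = 5 h/week × 12 weeks = 60 h
Energy = 0.72 kW × 60 h = 43.2 kWh
Cost = 43.2 kWh × ₹5.2/kWh = ₹224.64

₹224.64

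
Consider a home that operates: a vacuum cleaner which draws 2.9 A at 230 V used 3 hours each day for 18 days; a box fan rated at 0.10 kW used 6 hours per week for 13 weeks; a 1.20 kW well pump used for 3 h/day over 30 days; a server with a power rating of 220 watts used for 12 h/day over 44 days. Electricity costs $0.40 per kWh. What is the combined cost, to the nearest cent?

$107.19

vacuum cleaner: Power = 2.9 A × 230 V = 667 W = 0.667 kW
vacuum cleaner: Runtime = 3 h/day × 18 days = 54 h
vacuum cleaner: 0.667 kW × 54 h = 36.018 kWh
box fan: Runtime = 6 h/week × 13 weeks = 78 h
box fan: 0.1 kW × 78 h = 7.8 kWh
well pump: Runtime = 3 h/day × 30 days = 90 h
well pump: 1.2 kW × 90 h = 108 kWh
server: Runtime = 12 h/day × 44 days = 528 h
server: 0.22 kW × 528 h = 116.16 kWh
Total energy = 267.978 kWh
Cost = 267.978 × $0.40 = $107.19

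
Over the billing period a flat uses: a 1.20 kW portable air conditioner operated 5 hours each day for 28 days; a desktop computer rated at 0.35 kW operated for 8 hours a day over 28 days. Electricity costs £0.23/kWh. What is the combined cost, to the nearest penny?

£56.67

portable air conditioner: Runtime = 5 h/day × 28 days = 140 h
portable air conditioner: 1.2 kW × 140 h = 168 kWh
desktop computer: Runtime = 8 h/day × 28 days = 224 h
desktop computer: 0.35 kW × 224 h = 78.4 kWh
Total energy = 246.4 kWh
Cost = 246.4 × £0.23 = £56.67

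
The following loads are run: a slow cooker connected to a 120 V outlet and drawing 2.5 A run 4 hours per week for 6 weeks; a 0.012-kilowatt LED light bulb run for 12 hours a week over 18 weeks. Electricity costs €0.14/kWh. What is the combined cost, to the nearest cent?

€1.37

slow cooker: Power = 2.5 A × 120 V = 300 W = 0.3 kW
slow cooker: Runtime = 4 h/week × 6 weeks = 24 h
slow cooker: 0.3 kW × 24 h = 7.2 kWh
LED light bulb: Runtime = 12 h/week × 18 weeks = 216 h
LED light bulb: 0.012 kW × 216 h = 2.592 kWh
Total energy = 9.792 kWh
Cost = 9.792 × €0.14 = €1.37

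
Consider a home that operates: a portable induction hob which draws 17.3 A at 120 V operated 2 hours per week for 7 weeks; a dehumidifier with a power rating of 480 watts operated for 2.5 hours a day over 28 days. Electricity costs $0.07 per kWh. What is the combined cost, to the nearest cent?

$4.39

portable induction hob: Power = 17.3 A × 120 V = 2076 W = 2.076 kW
portable induction hob: Runtime = 2 h/week × 7 weeks = 14 h
portable induction hob: 2.076 kW × 14 h = 29.064 kWh
dehumidifier: Runtime = 2.5 h/day × 28 days = 70 h
dehumidifier: 0.48 kW × 70 h = 33.6 kWh
Total energy = 62.664 kWh
Cost = 62.664 × $0.07 = $4.39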